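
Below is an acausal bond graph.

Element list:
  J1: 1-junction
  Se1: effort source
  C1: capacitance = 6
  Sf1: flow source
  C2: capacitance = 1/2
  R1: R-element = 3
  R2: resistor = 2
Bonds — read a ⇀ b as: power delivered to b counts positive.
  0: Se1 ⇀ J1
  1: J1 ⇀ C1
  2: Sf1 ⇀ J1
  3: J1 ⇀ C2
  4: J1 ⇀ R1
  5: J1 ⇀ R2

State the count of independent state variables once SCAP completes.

bond 0 stroke→J1  (Se1: effort source, stroke at far end)
bond 2 stroke→Sf1  (Sf1: flow source, stroke at near end)
bond 1 stroke→J1  (common-f at J1 fixed by 2)
bond 3 stroke→J1  (common-f at J1 fixed by 2)
bond 4 stroke→J1  (J1 flow already set via bond 2)
bond 5 stroke→J1  (1-jn J1 has f-setter on 2)

2  (C1, C2 all integral)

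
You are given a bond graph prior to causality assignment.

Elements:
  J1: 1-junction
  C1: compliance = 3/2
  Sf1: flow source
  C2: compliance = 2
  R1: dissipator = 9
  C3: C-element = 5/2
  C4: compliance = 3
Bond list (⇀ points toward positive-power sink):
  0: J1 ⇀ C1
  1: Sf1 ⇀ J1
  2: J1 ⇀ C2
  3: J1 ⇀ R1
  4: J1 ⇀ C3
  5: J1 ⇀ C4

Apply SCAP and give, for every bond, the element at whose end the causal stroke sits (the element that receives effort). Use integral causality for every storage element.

bond 1 stroke at Sf1  (Sf1 (Sf) sets flow on bond)
bond 0 stroke at J1  (J1: bond 1 brought flow, rest push out)
bond 2 stroke at J1  (1-jn J1 has f-setter on 1)
bond 3 stroke at J1  (J1: bond 1 brought flow, rest push out)
bond 4 stroke at J1  (common-f at J1 fixed by 1)
bond 5 stroke at J1  (1-jn J1 has f-setter on 1)

b0 stroke→J1
b1 stroke→Sf1
b2 stroke→J1
b3 stroke→J1
b4 stroke→J1
b5 stroke→J1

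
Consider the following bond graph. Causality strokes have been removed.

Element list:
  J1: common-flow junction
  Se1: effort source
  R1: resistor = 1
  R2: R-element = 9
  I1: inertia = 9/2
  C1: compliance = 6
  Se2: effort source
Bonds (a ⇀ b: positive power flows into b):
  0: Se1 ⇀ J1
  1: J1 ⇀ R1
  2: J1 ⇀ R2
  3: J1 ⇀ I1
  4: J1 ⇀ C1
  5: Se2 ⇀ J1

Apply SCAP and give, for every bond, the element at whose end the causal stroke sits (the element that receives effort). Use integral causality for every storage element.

β0 |J1  (source Se1 imposes e)
β5 |J1  (Se2: effort source, stroke at far end)
β3 |I1  (I1 integral (f out))
β1 |J1  (1-jn J1 has f-setter on 3)
β2 |J1  (J1 flow already set via bond 3)
β4 |J1  (1-jn J1 has f-setter on 3)

b0 stroke at J1
b1 stroke at J1
b2 stroke at J1
b3 stroke at I1
b4 stroke at J1
b5 stroke at J1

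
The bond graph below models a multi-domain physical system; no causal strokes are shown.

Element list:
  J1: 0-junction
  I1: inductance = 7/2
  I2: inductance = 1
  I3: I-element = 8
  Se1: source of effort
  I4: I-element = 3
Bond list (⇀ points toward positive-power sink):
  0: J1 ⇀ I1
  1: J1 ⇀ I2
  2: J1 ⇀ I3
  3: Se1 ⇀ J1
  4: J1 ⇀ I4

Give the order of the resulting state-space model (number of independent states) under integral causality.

β3 |J1  (Se1: effort source, stroke at far end)
β0 |I1  (0-jn J1 has e-setter on 3)
β1 |I2  (0-jn J1 has e-setter on 3)
β2 |I3  (0-jn J1 has e-setter on 3)
β4 |I4  (J1: bond 3 brought effort, rest push out)

4  (I1, I2, I3, I4 all integral)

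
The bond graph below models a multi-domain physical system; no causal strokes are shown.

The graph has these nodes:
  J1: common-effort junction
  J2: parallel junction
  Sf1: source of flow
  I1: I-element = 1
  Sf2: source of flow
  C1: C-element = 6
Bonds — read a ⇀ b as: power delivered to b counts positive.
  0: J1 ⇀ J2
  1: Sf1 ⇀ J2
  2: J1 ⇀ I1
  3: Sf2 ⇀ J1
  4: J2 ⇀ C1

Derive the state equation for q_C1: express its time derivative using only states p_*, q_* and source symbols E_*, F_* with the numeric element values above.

β1 →Sf1  (Sf1 (Sf) sets flow on bond)
β3 →Sf2  (Sf2 (Sf) sets flow on bond)
β2 →I1  (I1: I, integral causality)
β0 →J1  (only one effort-in slot at J1)
β4 →J2  (J2 needs exactly one e-in)

dq_C1/dt = F_Sf1 + F_Sf2 - p_I1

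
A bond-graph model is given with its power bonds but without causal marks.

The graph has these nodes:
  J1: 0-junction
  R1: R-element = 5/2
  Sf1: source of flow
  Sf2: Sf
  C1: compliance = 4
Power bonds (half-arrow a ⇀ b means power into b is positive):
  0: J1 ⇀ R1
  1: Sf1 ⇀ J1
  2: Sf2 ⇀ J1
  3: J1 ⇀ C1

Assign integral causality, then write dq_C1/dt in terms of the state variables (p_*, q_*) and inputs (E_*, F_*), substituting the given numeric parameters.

dq_C1/dt = F_Sf1 + F_Sf2 - q_C1/10

β1 |Sf1  (Sf1 (Sf) sets flow on bond)
β2 |Sf2  (Sf2 (Sf) sets flow on bond)
β3 |J1  (C1 integral (e out))
β0 |R1  (common-e at J1 fixed by 3)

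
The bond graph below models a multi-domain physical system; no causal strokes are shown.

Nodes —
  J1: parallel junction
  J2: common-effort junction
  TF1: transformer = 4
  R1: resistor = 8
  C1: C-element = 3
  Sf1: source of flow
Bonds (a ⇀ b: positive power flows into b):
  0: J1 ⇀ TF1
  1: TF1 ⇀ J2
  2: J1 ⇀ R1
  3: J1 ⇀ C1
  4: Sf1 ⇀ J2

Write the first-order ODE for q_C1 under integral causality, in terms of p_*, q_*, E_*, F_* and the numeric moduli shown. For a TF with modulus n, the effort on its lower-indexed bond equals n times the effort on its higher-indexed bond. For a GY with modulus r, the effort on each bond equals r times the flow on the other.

b4 |Sf1  (Sf1: flow source, stroke at near end)
b1 |J2  (only one effort-in slot at J2)
b0 |TF1  (TF1: transformer flips bond 1)
b3 |J1  (prefer integral on C1)
b2 |R1  (J1 effort already set via bond 3)

dq_C1/dt = F_Sf1/4 - q_C1/24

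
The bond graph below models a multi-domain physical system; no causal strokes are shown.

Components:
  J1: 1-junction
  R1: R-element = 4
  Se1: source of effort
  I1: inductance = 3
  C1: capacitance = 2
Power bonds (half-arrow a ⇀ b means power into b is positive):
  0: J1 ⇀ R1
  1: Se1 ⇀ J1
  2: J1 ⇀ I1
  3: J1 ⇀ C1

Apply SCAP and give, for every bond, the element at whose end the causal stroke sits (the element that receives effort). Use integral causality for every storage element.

β0 |J1
β1 |J1
β2 |I1
β3 |J1

b1 stroke at J1  (Se1: effort source, stroke at far end)
b2 stroke at I1  (I1 outputs flow p/I1)
b0 stroke at J1  (J1 flow already set via bond 2)
b3 stroke at J1  (common-f at J1 fixed by 2)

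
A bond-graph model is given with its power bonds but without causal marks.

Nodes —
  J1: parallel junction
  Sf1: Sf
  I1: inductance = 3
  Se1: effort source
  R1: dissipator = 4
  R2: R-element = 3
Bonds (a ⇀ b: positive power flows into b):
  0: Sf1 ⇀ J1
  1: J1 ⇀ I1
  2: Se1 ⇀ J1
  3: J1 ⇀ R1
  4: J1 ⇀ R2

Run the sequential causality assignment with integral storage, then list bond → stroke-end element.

bond 0 |Sf1  (Sf1 fixes flow; stroke at Sf1)
bond 2 |J1  (Se1: effort source, stroke at far end)
bond 1 |I1  (J1: bond 2 brought effort, rest push out)
bond 3 |R1  (0-jn J1 has e-setter on 2)
bond 4 |R2  (J1: bond 2 brought effort, rest push out)

b0 stroke at Sf1
b1 stroke at I1
b2 stroke at J1
b3 stroke at R1
b4 stroke at R2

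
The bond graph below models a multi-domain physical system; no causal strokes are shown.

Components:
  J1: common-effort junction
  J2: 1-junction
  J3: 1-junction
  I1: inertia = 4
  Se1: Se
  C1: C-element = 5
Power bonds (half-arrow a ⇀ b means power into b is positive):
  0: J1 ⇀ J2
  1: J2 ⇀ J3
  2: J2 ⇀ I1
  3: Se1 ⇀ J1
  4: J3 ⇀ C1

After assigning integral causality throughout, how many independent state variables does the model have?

b3 |J1  (Se1: effort source, stroke at far end)
b0 |J2  (common-e at J1 fixed by 3)
b2 |I1  (prefer integral on I1)
b1 |J2  (common-f at J2 fixed by 2)
b4 |J3  (common-f at J3 fixed by 1)

2  (C1, I1 all integral)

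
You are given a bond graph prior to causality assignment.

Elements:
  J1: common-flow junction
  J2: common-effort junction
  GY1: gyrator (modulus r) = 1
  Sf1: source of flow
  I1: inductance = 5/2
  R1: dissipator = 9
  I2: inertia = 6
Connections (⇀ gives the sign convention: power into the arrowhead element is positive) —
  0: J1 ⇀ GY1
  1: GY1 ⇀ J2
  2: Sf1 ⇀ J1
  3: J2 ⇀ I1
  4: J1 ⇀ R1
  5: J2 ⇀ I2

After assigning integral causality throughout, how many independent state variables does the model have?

2  (I1, I2 all integral)

β2 |Sf1  (source Sf1 imposes f)
β0 |J1  (common-f at J1 fixed by 2)
β4 |J1  (J1 flow already set via bond 2)
β1 |J2  (GY GY1: same side as bond 0)
β3 |I1  (J2: bond 1 brought effort, rest push out)
β5 |I2  (J2: bond 1 brought effort, rest push out)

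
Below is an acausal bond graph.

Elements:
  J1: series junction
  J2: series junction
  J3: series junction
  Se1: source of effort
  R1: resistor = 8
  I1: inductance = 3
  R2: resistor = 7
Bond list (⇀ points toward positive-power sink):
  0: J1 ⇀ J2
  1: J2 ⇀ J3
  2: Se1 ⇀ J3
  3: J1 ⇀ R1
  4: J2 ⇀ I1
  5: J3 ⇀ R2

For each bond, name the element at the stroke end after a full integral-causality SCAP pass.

bond 2 stroke→J3  (Se1: effort source, stroke at far end)
bond 4 stroke→I1  (I1 outputs flow p/I1)
bond 0 stroke→J2  (common-f at J2 fixed by 4)
bond 1 stroke→J2  (common-f at J2 fixed by 4)
bond 5 stroke→J3  (common-f at J3 fixed by 1)
bond 3 stroke→J1  (common-f at J1 fixed by 0)

b0 →J2
b1 →J2
b2 →J3
b3 →J1
b4 →I1
b5 →J3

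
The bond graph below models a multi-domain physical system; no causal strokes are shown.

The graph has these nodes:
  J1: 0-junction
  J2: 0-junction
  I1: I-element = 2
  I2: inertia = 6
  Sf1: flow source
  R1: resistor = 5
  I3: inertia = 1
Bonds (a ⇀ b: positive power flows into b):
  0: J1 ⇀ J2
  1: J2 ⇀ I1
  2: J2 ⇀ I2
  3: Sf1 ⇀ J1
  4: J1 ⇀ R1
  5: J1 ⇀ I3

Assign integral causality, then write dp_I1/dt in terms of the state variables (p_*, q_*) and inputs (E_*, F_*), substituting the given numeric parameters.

dp_I1/dt = 5*F_Sf1 - 5*p_I1/2 - 5*p_I2/6 - 5*p_I3

#3 |Sf1  (source Sf1 imposes f)
#1 |I1  (I1: I, integral causality)
#2 |I2  (I2 outputs flow p/I2)
#0 |J2  (closing 0-jn rule on J2)
#5 |I3  (I3 outputs flow p/I3)
#4 |J1  (closing 0-jn rule on J1)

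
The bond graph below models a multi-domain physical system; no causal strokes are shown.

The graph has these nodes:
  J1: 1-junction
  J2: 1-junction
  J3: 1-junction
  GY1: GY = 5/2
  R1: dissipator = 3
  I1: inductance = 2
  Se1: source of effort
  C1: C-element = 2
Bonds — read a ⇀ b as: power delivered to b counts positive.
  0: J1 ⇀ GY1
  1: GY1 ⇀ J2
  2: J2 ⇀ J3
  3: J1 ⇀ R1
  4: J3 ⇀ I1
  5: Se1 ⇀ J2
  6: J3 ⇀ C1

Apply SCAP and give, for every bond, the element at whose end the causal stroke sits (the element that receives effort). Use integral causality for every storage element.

b0 |J1
b1 |J2
b2 |J3
b3 |R1
b4 |I1
b5 |J2
b6 |J3

b5 stroke at J2  (Se1: effort source, stroke at far end)
b4 stroke at I1  (I1 integral (f out))
b2 stroke at J3  (J3 flow already set via bond 4)
b6 stroke at J3  (J3: bond 4 brought flow, rest push out)
b1 stroke at J2  (J2 flow already set via bond 2)
b0 stroke at J1  (through GY1, causality inverts; strokes same side of GY1)
b3 stroke at R1  (closing 1-jn rule on J1)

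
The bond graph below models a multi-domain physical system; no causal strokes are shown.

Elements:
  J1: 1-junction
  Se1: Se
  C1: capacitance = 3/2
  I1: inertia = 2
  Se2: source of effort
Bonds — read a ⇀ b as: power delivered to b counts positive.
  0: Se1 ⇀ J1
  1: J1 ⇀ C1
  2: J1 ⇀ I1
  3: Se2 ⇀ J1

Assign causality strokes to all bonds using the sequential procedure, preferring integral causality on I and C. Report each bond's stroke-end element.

#0 stroke→J1  (Se1 (Se) sets effort on bond)
#3 stroke→J1  (Se2: effort source, stroke at far end)
#1 stroke→J1  (C1 outputs effort q/C1)
#2 stroke→I1  (only one flow-in slot at J1)

b0 stroke→J1
b1 stroke→J1
b2 stroke→I1
b3 stroke→J1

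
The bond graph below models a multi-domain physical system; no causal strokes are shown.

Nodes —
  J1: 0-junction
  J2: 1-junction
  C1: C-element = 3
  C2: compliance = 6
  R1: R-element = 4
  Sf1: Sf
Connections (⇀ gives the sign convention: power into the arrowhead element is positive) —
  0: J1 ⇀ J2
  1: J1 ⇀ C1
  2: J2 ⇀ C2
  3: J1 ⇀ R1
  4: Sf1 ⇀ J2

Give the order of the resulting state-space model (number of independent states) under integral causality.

#4 stroke at Sf1  (Sf1 (Sf) sets flow on bond)
#0 stroke at J2  (common-f at J2 fixed by 4)
#2 stroke at J2  (J2 flow already set via bond 4)
#1 stroke at J1  (prefer integral on C1)
#3 stroke at R1  (0-jn J1 has e-setter on 1)

2  (C1, C2 all integral)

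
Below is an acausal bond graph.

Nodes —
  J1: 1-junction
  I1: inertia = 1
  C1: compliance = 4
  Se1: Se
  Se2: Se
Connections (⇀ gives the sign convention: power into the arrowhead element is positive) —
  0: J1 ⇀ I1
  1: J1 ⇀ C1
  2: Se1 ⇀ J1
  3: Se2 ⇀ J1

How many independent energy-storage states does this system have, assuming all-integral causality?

2  (C1, I1 all integral)

b2 →J1  (Se1: effort source, stroke at far end)
b3 →J1  (Se2 fixes effort; stroke away)
b0 →I1  (I1: I, integral causality)
b1 →J1  (1-jn J1 has f-setter on 0)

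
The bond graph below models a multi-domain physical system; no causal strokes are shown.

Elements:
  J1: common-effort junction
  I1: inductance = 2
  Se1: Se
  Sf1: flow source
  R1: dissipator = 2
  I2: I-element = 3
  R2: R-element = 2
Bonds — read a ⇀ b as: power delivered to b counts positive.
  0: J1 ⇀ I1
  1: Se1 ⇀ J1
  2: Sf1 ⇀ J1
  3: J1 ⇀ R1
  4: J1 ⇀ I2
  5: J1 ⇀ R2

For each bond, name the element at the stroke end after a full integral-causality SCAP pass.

b1 stroke at J1  (Se1 (Se) sets effort on bond)
b2 stroke at Sf1  (Sf1 fixes flow; stroke at Sf1)
b0 stroke at I1  (0-jn J1 has e-setter on 1)
b3 stroke at R1  (0-jn J1 has e-setter on 1)
b4 stroke at I2  (0-jn J1 has e-setter on 1)
b5 stroke at R2  (J1 effort already set via bond 1)

#0 →I1
#1 →J1
#2 →Sf1
#3 →R1
#4 →I2
#5 →R2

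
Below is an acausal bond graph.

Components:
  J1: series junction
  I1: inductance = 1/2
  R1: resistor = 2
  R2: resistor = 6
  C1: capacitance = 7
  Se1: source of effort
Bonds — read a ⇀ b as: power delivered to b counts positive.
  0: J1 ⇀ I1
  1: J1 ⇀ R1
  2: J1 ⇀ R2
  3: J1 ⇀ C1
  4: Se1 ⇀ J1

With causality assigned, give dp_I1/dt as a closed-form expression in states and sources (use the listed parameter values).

dp_I1/dt = E_Se1 - 16*p_I1 - q_C1/7

β4 stroke at J1  (Se1 fixes effort; stroke away)
β0 stroke at I1  (I1: I, integral causality)
β1 stroke at J1  (1-jn J1 has f-setter on 0)
β2 stroke at J1  (1-jn J1 has f-setter on 0)
β3 stroke at J1  (J1 flow already set via bond 0)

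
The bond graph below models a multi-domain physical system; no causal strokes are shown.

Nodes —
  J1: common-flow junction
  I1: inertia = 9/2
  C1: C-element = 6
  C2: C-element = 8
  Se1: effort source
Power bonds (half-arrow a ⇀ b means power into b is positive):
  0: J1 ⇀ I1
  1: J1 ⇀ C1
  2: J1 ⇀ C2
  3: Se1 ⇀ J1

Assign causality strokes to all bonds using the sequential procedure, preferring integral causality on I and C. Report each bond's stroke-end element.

#3 →J1  (Se1 fixes effort; stroke away)
#0 →I1  (I1: I, integral causality)
#1 →J1  (common-f at J1 fixed by 0)
#2 →J1  (J1: bond 0 brought flow, rest push out)

bond 0 →I1
bond 1 →J1
bond 2 →J1
bond 3 →J1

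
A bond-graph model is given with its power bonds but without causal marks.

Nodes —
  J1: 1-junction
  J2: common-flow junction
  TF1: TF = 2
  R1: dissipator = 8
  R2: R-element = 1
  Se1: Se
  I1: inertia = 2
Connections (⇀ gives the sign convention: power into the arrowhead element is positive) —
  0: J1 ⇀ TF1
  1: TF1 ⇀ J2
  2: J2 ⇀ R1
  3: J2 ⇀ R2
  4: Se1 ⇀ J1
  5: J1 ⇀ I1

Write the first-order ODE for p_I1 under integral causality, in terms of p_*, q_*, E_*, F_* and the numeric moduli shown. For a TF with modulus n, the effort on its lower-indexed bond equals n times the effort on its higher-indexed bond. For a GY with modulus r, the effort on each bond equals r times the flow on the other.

b4 →J1  (Se1: effort source, stroke at far end)
b5 →I1  (I1: I, integral causality)
b0 →J1  (J1 flow already set via bond 5)
b1 →TF1  (TF1 one-in-one-out from 0)
b2 →J2  (1-jn J2 has f-setter on 1)
b3 →J2  (J2 flow already set via bond 1)

dp_I1/dt = E_Se1 - 18*p_I1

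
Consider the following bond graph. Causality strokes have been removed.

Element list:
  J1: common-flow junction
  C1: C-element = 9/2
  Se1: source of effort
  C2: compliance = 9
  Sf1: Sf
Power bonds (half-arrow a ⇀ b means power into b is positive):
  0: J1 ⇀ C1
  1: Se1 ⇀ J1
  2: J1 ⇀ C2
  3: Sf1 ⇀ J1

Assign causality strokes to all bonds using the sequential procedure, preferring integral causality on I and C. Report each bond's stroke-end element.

#1 stroke→J1  (Se1: effort source, stroke at far end)
#3 stroke→Sf1  (source Sf1 imposes f)
#0 stroke→J1  (common-f at J1 fixed by 3)
#2 stroke→J1  (1-jn J1 has f-setter on 3)

b0 |J1
b1 |J1
b2 |J1
b3 |Sf1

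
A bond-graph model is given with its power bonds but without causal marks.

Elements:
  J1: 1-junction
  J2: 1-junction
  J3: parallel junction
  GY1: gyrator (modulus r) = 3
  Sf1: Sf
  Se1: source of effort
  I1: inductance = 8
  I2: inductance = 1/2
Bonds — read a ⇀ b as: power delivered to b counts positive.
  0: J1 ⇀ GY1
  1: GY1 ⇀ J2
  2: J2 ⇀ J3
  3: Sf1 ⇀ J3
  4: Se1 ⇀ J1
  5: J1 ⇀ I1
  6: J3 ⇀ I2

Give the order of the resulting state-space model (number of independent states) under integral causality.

b3 |Sf1  (Sf1 (Sf) sets flow on bond)
b4 |J1  (Se1: effort source, stroke at far end)
b5 |I1  (I1 integral (f out))
b0 |J1  (common-f at J1 fixed by 5)
b1 |J2  (through GY1, causality inverts; strokes same side of GY1)
b2 |J3  (closing 1-jn rule on J2)
b6 |I2  (0-jn J3 has e-setter on 2)

2  (I1, I2 all integral)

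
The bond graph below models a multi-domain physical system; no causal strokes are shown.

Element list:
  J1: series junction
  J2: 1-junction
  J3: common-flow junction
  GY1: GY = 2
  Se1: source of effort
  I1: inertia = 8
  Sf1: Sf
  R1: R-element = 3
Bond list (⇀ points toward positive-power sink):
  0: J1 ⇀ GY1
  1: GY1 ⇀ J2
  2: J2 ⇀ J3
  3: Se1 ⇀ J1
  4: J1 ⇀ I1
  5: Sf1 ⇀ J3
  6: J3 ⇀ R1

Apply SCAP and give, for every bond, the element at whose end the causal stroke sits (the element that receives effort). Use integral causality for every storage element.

bond 0 stroke at J1
bond 1 stroke at J2
bond 2 stroke at J3
bond 3 stroke at J1
bond 4 stroke at I1
bond 5 stroke at Sf1
bond 6 stroke at J3

bond 3 →J1  (Se1 (Se) sets effort on bond)
bond 5 →Sf1  (Sf1 fixes flow; stroke at Sf1)
bond 2 →J3  (J3: bond 5 brought flow, rest push out)
bond 6 →J3  (J3: bond 5 brought flow, rest push out)
bond 1 →J2  (J2: bond 2 brought flow, rest push out)
bond 0 →J1  (through GY1, causality inverts; strokes same side of GY1)
bond 4 →I1  (closing 1-jn rule on J1)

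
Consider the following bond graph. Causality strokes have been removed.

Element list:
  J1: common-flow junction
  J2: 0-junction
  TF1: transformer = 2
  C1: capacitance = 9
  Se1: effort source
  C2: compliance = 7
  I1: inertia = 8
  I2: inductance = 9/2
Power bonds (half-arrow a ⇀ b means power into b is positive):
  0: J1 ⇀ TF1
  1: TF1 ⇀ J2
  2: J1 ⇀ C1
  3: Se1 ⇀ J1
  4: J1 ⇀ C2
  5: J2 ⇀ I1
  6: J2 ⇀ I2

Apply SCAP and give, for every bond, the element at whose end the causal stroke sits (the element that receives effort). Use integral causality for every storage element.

β0 stroke at TF1
β1 stroke at J2
β2 stroke at J1
β3 stroke at J1
β4 stroke at J1
β5 stroke at I1
β6 stroke at I2

bond 3 →J1  (Se1 fixes effort; stroke away)
bond 2 →J1  (C1: C, integral causality)
bond 4 →J1  (prefer integral on C2)
bond 0 →TF1  (only one flow-in slot at J1)
bond 1 →J2  (TF TF1: opposite of bond 0)
bond 5 →I1  (common-e at J2 fixed by 1)
bond 6 →I2  (J2: bond 1 brought effort, rest push out)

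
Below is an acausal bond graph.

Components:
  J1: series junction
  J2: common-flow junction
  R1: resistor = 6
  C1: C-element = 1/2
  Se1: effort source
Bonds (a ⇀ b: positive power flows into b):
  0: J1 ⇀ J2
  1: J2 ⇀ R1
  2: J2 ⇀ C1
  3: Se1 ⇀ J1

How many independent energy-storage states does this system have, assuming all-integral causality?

bond 3 stroke→J1  (Se1 fixes effort; stroke away)
bond 0 stroke→J2  (only one flow-in slot at J1)
bond 2 stroke→J2  (C1: C, integral causality)
bond 1 stroke→R1  (J2 needs exactly one f-in)

1  (C1 all integral)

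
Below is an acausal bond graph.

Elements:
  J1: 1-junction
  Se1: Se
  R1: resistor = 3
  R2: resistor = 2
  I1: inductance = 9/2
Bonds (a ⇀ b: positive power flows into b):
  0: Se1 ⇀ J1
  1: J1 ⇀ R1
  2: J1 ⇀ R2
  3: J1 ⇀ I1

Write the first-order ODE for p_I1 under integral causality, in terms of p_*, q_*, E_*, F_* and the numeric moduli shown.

dp_I1/dt = E_Se1 - 10*p_I1/9

β0 →J1  (source Se1 imposes e)
β3 →I1  (I1: I, integral causality)
β1 →J1  (1-jn J1 has f-setter on 3)
β2 →J1  (J1 flow already set via bond 3)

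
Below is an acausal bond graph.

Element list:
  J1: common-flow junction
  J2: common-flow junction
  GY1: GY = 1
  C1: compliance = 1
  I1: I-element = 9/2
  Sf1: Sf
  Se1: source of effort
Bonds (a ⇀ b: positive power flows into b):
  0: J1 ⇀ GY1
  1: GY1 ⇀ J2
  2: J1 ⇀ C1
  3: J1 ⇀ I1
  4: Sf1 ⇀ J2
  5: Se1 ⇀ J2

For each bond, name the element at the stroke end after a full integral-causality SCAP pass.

bond 0 |J1
bond 1 |J2
bond 2 |J1
bond 3 |I1
bond 4 |Sf1
bond 5 |J2

b4 stroke at Sf1  (Sf1 fixes flow; stroke at Sf1)
b5 stroke at J2  (Se1: effort source, stroke at far end)
b1 stroke at J2  (J2 flow already set via bond 4)
b0 stroke at J1  (GY1: gyrator matches bond 1)
b2 stroke at J1  (C1: C, integral causality)
b3 stroke at I1  (J1: last free bond brings flow in)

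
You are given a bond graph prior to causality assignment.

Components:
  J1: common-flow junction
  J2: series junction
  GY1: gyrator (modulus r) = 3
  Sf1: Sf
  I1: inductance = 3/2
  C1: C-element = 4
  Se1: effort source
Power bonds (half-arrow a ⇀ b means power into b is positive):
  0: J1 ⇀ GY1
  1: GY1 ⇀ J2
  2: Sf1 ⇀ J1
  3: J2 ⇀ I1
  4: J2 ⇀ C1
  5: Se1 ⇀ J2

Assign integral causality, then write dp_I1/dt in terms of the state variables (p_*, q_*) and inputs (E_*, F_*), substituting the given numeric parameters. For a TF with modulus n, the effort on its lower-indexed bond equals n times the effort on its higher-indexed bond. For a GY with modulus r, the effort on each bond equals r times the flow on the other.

#2 →Sf1  (source Sf1 imposes f)
#5 →J2  (Se1 fixes effort; stroke away)
#0 →J1  (J1 flow already set via bond 2)
#1 →J2  (GY1 both-in/both-out from 0)
#3 →I1  (prefer integral on I1)
#4 →J2  (1-jn J2 has f-setter on 3)

dp_I1/dt = E_Se1 + 3*F_Sf1 - q_C1/4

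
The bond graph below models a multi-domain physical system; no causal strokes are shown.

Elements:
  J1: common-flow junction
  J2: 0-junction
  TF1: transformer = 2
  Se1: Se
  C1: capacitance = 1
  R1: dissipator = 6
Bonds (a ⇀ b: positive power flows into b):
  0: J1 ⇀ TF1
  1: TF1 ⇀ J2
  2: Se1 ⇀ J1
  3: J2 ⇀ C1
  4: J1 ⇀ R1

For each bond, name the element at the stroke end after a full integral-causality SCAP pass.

β2 stroke→J1  (Se1 (Se) sets effort on bond)
β3 stroke→J2  (prefer integral on C1)
β1 stroke→TF1  (J2 effort already set via bond 3)
β0 stroke→J1  (through TF1, causality passes straight; one stroke at TF1)
β4 stroke→R1  (closing 1-jn rule on J1)

β0 stroke→J1
β1 stroke→TF1
β2 stroke→J1
β3 stroke→J2
β4 stroke→R1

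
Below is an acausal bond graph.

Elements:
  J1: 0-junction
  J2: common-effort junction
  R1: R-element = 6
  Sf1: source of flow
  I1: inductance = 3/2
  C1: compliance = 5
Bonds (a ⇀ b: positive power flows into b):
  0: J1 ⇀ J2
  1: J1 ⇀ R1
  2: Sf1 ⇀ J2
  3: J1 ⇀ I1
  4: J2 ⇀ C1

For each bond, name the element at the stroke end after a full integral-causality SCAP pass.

#0 |J1
#1 |R1
#2 |Sf1
#3 |I1
#4 |J2

#2 |Sf1  (source Sf1 imposes f)
#3 |I1  (I1 integral (f out))
#4 |J2  (C1 integral (e out))
#0 |J1  (0-jn J2 has e-setter on 4)
#1 |R1  (J1: bond 0 brought effort, rest push out)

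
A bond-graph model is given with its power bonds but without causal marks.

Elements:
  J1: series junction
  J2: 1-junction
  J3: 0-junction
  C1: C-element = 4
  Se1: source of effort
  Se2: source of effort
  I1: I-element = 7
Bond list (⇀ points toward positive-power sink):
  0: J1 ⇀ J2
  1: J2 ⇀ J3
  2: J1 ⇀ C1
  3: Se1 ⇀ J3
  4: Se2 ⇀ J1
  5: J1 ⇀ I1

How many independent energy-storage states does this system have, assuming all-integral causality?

2  (C1, I1 all integral)

b3 |J3  (Se1 fixes effort; stroke away)
b4 |J1  (Se2: effort source, stroke at far end)
b1 |J2  (J3: bond 3 brought effort, rest push out)
b0 |J1  (J2: last free bond brings flow in)
b2 |J1  (prefer integral on C1)
b5 |I1  (J1: last free bond brings flow in)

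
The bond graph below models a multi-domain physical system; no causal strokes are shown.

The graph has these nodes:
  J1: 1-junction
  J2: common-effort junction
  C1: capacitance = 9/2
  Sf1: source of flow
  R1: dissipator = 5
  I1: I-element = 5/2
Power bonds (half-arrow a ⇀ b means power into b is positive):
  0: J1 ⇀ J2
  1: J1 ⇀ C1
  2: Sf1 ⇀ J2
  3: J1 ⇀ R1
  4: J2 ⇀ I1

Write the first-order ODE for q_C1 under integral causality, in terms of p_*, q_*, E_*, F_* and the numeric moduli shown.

β2 stroke at Sf1  (Sf1 (Sf) sets flow on bond)
β1 stroke at J1  (C1 integral (e out))
β4 stroke at I1  (I1 outputs flow p/I1)
β0 stroke at J2  (only one effort-in slot at J2)
β3 stroke at J1  (1-jn J1 has f-setter on 0)

dq_C1/dt = -F_Sf1 + 2*p_I1/5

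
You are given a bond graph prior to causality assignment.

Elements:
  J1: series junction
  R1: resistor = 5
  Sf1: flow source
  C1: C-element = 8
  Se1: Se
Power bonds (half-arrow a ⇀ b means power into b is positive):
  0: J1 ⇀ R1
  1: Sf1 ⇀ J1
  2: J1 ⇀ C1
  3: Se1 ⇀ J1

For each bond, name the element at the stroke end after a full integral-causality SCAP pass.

b0 →J1
b1 →Sf1
b2 →J1
b3 →J1

b1 stroke at Sf1  (Sf1 fixes flow; stroke at Sf1)
b3 stroke at J1  (Se1 fixes effort; stroke away)
b0 stroke at J1  (J1: bond 1 brought flow, rest push out)
b2 stroke at J1  (common-f at J1 fixed by 1)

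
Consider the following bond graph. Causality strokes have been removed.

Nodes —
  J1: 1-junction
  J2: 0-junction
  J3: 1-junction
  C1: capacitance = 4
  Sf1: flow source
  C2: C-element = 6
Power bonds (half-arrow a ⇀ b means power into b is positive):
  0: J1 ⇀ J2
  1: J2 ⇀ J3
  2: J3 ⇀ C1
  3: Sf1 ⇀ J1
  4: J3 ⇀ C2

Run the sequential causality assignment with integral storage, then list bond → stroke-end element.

bond 3 |Sf1  (Sf1 fixes flow; stroke at Sf1)
bond 0 |J1  (J1: bond 3 brought flow, rest push out)
bond 1 |J2  (only one effort-in slot at J2)
bond 2 |J3  (1-jn J3 has f-setter on 1)
bond 4 |J3  (1-jn J3 has f-setter on 1)

#0 stroke→J1
#1 stroke→J2
#2 stroke→J3
#3 stroke→Sf1
#4 stroke→J3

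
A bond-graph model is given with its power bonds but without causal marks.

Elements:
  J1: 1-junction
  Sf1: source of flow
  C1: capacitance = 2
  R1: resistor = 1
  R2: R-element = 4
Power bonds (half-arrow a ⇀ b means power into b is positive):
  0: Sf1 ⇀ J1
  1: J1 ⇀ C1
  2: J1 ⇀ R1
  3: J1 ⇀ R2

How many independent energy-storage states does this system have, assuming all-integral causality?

bond 0 |Sf1  (source Sf1 imposes f)
bond 1 |J1  (1-jn J1 has f-setter on 0)
bond 2 |J1  (J1: bond 0 brought flow, rest push out)
bond 3 |J1  (1-jn J1 has f-setter on 0)

1  (C1 all integral)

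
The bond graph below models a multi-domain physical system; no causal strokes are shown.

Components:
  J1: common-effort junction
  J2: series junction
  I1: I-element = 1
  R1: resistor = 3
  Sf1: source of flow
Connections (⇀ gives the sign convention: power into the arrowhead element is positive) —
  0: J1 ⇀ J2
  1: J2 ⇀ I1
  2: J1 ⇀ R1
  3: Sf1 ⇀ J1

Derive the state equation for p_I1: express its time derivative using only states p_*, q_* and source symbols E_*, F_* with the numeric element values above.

bond 3 stroke→Sf1  (Sf1 (Sf) sets flow on bond)
bond 1 stroke→I1  (prefer integral on I1)
bond 0 stroke→J2  (J2 flow already set via bond 1)
bond 2 stroke→J1  (J1 needs exactly one e-in)

dp_I1/dt = 3*F_Sf1 - 3*p_I1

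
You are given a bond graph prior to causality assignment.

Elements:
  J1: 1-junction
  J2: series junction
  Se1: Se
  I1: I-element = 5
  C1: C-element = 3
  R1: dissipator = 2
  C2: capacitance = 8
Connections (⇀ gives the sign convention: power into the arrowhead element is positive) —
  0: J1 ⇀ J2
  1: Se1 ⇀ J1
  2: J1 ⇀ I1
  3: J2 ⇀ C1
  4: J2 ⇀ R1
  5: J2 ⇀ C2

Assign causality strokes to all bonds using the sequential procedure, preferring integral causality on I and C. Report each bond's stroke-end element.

β1 |J1  (source Se1 imposes e)
β2 |I1  (prefer integral on I1)
β0 |J1  (J1 flow already set via bond 2)
β3 |J2  (J2 flow already set via bond 0)
β4 |J2  (common-f at J2 fixed by 0)
β5 |J2  (J2: bond 0 brought flow, rest push out)

#0 stroke→J1
#1 stroke→J1
#2 stroke→I1
#3 stroke→J2
#4 stroke→J2
#5 stroke→J2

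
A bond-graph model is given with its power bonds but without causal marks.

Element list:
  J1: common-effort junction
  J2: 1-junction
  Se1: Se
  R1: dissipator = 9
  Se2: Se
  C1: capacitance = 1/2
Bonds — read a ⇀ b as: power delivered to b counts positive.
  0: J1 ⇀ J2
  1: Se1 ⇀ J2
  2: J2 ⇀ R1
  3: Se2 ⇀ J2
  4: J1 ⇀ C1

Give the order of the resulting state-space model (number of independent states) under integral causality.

bond 1 →J2  (Se1 fixes effort; stroke away)
bond 3 →J2  (Se2: effort source, stroke at far end)
bond 4 →J1  (C1 outputs effort q/C1)
bond 0 →J2  (J1: bond 4 brought effort, rest push out)
bond 2 →R1  (only one flow-in slot at J2)

1  (C1 all integral)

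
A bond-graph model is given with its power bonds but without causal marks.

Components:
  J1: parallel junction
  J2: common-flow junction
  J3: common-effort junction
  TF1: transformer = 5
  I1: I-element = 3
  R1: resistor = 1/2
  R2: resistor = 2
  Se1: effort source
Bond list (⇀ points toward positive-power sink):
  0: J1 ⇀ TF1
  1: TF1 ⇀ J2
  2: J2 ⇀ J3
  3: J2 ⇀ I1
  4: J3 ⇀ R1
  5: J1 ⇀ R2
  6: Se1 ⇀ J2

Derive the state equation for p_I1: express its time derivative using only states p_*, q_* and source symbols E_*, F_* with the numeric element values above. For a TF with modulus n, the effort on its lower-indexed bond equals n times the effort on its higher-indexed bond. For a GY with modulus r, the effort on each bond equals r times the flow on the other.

dp_I1/dt = E_Se1 - 29*p_I1/150

bond 6 →J2  (Se1 (Se) sets effort on bond)
bond 3 →I1  (prefer integral on I1)
bond 1 →J2  (J2 flow already set via bond 3)
bond 2 →J2  (1-jn J2 has f-setter on 3)
bond 4 →J3  (closing 0-jn rule on J3)
bond 0 →TF1  (through TF1, causality passes straight; one stroke at TF1)
bond 5 →J1  (J1: last free bond brings effort in)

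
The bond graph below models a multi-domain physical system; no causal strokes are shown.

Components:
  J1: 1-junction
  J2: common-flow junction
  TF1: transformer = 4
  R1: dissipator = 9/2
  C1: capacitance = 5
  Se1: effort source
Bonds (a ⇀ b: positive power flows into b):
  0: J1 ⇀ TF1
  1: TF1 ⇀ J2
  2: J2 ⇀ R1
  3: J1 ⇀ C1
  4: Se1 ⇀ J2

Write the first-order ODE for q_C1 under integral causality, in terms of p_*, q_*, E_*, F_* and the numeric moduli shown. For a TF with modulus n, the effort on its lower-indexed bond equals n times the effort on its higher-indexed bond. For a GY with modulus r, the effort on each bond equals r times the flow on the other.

#4 stroke→J2  (Se1: effort source, stroke at far end)
#3 stroke→J1  (C1 outputs effort q/C1)
#0 stroke→TF1  (only one flow-in slot at J1)
#1 stroke→J2  (TF TF1: opposite of bond 0)
#2 stroke→R1  (closing 1-jn rule on J2)

dq_C1/dt = E_Se1/18 - q_C1/360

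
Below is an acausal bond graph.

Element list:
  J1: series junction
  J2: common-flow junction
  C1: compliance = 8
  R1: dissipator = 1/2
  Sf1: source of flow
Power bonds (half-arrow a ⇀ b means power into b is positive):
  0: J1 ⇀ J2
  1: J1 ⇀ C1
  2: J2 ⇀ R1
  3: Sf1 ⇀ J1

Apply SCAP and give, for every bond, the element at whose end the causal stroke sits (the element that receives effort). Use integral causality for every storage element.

β0 →J1
β1 →J1
β2 →J2
β3 →Sf1

b3 |Sf1  (source Sf1 imposes f)
b0 |J1  (J1 flow already set via bond 3)
b1 |J1  (1-jn J1 has f-setter on 3)
b2 |J2  (J2 flow already set via bond 0)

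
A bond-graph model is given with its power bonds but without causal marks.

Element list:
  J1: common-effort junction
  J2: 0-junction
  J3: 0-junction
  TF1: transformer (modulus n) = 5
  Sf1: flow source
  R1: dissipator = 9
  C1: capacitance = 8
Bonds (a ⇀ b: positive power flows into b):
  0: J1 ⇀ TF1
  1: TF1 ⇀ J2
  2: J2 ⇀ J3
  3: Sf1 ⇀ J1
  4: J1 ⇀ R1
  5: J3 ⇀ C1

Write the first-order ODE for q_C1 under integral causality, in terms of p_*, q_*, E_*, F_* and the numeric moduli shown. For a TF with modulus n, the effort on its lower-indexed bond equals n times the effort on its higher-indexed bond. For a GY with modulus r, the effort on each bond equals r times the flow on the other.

dq_C1/dt = 5*F_Sf1 - 25*q_C1/72

b3 stroke→Sf1  (Sf1 fixes flow; stroke at Sf1)
b5 stroke→J3  (C1 outputs effort q/C1)
b2 stroke→J2  (0-jn J3 has e-setter on 5)
b1 stroke→TF1  (0-jn J2 has e-setter on 2)
b0 stroke→J1  (through TF1, causality passes straight; one stroke at TF1)
b4 stroke→R1  (common-e at J1 fixed by 0)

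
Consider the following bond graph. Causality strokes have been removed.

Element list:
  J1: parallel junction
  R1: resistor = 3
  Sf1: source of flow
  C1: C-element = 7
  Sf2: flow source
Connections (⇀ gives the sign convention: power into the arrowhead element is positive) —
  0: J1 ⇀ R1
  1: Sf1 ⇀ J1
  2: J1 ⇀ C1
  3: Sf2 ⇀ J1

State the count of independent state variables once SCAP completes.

#1 →Sf1  (Sf1 (Sf) sets flow on bond)
#3 →Sf2  (Sf2 fixes flow; stroke at Sf2)
#2 →J1  (prefer integral on C1)
#0 →R1  (0-jn J1 has e-setter on 2)

1  (C1 all integral)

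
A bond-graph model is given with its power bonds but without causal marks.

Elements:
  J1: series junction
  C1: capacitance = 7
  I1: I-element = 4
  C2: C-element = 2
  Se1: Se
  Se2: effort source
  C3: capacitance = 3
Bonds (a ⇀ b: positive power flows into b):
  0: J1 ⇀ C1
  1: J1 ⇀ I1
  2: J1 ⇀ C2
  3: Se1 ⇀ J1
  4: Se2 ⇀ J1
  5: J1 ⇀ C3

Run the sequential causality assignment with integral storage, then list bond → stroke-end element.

bond 3 stroke→J1  (Se1 (Se) sets effort on bond)
bond 4 stroke→J1  (Se2 fixes effort; stroke away)
bond 0 stroke→J1  (prefer integral on C1)
bond 1 stroke→I1  (I1 outputs flow p/I1)
bond 2 stroke→J1  (1-jn J1 has f-setter on 1)
bond 5 stroke→J1  (J1: bond 1 brought flow, rest push out)

b0 stroke at J1
b1 stroke at I1
b2 stroke at J1
b3 stroke at J1
b4 stroke at J1
b5 stroke at J1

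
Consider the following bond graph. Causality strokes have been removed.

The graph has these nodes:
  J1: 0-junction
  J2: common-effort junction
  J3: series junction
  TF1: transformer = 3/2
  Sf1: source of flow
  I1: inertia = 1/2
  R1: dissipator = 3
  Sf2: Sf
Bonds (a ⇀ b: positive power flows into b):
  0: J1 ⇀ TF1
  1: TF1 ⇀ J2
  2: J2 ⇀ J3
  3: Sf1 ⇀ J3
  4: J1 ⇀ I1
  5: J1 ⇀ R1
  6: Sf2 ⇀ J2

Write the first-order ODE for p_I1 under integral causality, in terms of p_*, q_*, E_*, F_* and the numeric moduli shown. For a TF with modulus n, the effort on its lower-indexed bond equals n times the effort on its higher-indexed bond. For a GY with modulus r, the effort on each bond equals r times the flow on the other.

dp_I1/dt = -2*F_Sf1 + 2*F_Sf2 - 6*p_I1

b3 →Sf1  (source Sf1 imposes f)
b6 →Sf2  (Sf2 (Sf) sets flow on bond)
b2 →J3  (J3: bond 3 brought flow, rest push out)
b1 →J2  (J2 needs exactly one e-in)
b0 →TF1  (TF1: transformer flips bond 1)
b4 →I1  (prefer integral on I1)
b5 →J1  (only one effort-in slot at J1)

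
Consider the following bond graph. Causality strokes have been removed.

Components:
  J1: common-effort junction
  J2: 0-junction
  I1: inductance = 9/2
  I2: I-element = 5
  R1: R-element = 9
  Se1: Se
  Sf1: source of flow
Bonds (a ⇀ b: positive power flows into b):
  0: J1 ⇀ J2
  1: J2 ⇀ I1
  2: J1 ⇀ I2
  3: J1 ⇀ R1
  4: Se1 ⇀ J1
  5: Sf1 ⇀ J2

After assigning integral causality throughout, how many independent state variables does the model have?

2  (I1, I2 all integral)

#4 stroke→J1  (Se1: effort source, stroke at far end)
#5 stroke→Sf1  (Sf1 (Sf) sets flow on bond)
#0 stroke→J2  (0-jn J1 has e-setter on 4)
#2 stroke→I2  (J1 effort already set via bond 4)
#3 stroke→R1  (J1 effort already set via bond 4)
#1 stroke→I1  (J2 effort already set via bond 0)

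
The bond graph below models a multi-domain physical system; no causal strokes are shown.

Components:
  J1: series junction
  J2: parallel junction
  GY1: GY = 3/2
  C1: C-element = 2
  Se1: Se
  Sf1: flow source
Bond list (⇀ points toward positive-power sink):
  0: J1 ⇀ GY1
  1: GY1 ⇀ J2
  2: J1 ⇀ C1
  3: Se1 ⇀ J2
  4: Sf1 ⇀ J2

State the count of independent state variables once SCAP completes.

1  (C1 all integral)

#3 stroke at J2  (Se1 (Se) sets effort on bond)
#4 stroke at Sf1  (Sf1 fixes flow; stroke at Sf1)
#1 stroke at GY1  (J2 effort already set via bond 3)
#0 stroke at GY1  (GY1 both-in/both-out from 1)
#2 stroke at J1  (J1: bond 0 brought flow, rest push out)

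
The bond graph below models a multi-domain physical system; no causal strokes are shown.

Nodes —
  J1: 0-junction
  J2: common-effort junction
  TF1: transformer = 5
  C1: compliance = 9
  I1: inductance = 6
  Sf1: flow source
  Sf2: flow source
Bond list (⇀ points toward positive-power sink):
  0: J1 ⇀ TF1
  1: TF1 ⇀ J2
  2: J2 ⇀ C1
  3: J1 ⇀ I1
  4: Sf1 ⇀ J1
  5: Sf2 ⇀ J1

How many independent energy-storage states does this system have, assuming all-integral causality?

2  (C1, I1 all integral)

β4 stroke→Sf1  (Sf1 (Sf) sets flow on bond)
β5 stroke→Sf2  (Sf2 (Sf) sets flow on bond)
β2 stroke→J2  (C1: C, integral causality)
β1 stroke→TF1  (J2 effort already set via bond 2)
β0 stroke→J1  (TF TF1: opposite of bond 1)
β3 stroke→I1  (0-jn J1 has e-setter on 0)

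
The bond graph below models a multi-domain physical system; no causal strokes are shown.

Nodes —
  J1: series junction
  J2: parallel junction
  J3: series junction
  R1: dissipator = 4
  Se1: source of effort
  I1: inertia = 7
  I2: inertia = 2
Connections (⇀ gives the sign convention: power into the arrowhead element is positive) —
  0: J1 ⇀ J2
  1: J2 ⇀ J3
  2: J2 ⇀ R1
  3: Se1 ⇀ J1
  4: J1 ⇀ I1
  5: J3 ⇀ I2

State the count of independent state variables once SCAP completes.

β3 |J1  (Se1 fixes effort; stroke away)
β4 |I1  (I1 integral (f out))
β0 |J1  (J1: bond 4 brought flow, rest push out)
β5 |I2  (I2 outputs flow p/I2)
β1 |J3  (common-f at J3 fixed by 5)
β2 |J2  (closing 0-jn rule on J2)

2  (I1, I2 all integral)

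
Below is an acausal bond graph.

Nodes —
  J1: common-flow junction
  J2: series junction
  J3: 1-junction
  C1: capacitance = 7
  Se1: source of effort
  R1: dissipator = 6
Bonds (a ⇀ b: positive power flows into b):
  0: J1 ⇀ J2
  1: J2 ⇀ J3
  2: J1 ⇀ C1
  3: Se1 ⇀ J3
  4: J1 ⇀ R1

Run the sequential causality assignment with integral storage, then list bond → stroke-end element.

β0 →J1
β1 →J2
β2 →J1
β3 →J3
β4 →R1

#3 stroke at J3  (Se1: effort source, stroke at far end)
#1 stroke at J2  (closing 1-jn rule on J3)
#0 stroke at J1  (J2: last free bond brings flow in)
#2 stroke at J1  (C1: C, integral causality)
#4 stroke at R1  (J1 needs exactly one f-in)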